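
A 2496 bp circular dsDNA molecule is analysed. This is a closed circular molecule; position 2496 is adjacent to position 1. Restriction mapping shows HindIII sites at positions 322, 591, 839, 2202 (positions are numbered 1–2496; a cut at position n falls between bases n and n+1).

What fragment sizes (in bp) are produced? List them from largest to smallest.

1363, 616, 269, 248 bp

Circular molecule, 4 cuts → 4 fragments:
  591 − 322 = 269 bp
  839 − 591 = 248 bp
  2202 − 839 = 1363 bp
  wrap: 2496 − 2202 + 322 = 616 bp
Sorted largest to smallest: 1363, 616, 269, 248 bp.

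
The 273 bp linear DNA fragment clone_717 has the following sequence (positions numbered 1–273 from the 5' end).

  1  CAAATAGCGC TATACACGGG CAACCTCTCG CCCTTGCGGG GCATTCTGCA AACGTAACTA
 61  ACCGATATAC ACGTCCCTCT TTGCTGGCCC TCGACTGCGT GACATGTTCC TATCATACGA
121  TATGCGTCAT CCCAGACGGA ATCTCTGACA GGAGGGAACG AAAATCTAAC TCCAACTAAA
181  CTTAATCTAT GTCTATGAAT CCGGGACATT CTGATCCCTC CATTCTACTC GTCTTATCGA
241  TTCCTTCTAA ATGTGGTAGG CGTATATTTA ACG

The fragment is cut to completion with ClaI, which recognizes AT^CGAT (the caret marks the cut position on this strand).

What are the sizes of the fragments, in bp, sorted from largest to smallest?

237, 36 bp

The ClaI site (ATCGAT) starts at position 236.
ClaI cuts after base 2 of each site, so after position 237.
Linear molecule, 1 cut → 2 fragments:
  1–237 → 237 bp
  238–273 → 36 bp
Sorted largest to smallest: 237, 36 bp.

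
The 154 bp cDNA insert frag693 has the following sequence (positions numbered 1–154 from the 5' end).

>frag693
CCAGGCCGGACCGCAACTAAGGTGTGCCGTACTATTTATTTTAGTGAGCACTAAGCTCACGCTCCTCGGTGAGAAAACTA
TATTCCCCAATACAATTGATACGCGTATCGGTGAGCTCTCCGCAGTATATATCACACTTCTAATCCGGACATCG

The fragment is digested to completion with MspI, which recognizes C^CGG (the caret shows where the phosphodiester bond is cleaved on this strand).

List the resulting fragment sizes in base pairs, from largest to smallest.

139, 9, 6 bp

MspI sites (CCGG) start at positions 6, 145.
MspI cuts after the first base of each site, so after positions 6, 145.
Linear molecule, 2 cuts → 3 fragments:
  1–6 → 6 bp
  7–145 → 139 bp
  146–154 → 9 bp
Sorted largest to smallest: 139, 9, 6 bp.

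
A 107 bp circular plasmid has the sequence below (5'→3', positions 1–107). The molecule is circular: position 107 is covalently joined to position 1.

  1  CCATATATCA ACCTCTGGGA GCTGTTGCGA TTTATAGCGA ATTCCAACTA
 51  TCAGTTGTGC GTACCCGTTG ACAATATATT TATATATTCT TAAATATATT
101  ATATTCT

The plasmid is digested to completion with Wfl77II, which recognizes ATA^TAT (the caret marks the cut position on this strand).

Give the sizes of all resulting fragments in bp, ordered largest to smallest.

Wfl77II sites (ATATAT) start at positions 3, 74, 82, 94.
Wfl77II cuts after base 3 of each site, so after positions 5, 76, 84, 96.
Circular molecule, 4 cuts → 4 fragments:
  6–76 → 71 bp
  77–84 → 8 bp
  85–96 → 12 bp
  97–107 then 1–5 → 11 + 5 = 16 bp
Sorted largest to smallest: 71, 16, 12, 8 bp.

71, 16, 12, 8 bp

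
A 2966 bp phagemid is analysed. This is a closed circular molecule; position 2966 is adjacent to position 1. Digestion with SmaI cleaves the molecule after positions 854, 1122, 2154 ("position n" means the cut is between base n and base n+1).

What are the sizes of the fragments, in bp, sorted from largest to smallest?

Circular molecule, 3 cuts → 3 fragments:
  1122 − 854 = 268 bp
  2154 − 1122 = 1032 bp
  wrap: 2966 − 2154 + 854 = 1666 bp
Sorted largest to smallest: 1666, 1032, 268 bp.

1666, 1032, 268 bp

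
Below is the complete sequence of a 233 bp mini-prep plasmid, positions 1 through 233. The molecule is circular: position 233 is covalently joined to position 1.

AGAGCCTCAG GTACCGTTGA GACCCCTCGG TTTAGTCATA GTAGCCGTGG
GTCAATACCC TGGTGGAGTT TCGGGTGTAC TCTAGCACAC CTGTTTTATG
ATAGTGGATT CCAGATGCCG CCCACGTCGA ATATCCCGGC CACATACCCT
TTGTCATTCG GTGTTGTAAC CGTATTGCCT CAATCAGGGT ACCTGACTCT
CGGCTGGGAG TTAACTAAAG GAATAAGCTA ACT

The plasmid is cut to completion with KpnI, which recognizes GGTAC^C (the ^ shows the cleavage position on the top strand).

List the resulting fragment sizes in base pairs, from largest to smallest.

KpnI sites (GGTACC) start at positions 10, 188.
KpnI cuts after base 5 of each site (before the last base), so after positions 14, 192.
Circular molecule, 2 cuts → 2 fragments:
  15–192 → 178 bp
  193–233 then 1–14 → 41 + 14 = 55 bp
Sorted largest to smallest: 178, 55 bp.

178, 55 bp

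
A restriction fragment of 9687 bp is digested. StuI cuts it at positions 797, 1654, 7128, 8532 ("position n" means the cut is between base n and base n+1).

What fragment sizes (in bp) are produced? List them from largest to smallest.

5474, 1404, 1155, 857, 797 bp

Linear molecule, 4 cuts → 5 fragments:
  797 − 0 = 797 bp
  1654 − 797 = 857 bp
  7128 − 1654 = 5474 bp
  8532 − 7128 = 1404 bp
  9687 − 8532 = 1155 bp
Sorted largest to smallest: 5474, 1404, 1155, 857, 797 bp.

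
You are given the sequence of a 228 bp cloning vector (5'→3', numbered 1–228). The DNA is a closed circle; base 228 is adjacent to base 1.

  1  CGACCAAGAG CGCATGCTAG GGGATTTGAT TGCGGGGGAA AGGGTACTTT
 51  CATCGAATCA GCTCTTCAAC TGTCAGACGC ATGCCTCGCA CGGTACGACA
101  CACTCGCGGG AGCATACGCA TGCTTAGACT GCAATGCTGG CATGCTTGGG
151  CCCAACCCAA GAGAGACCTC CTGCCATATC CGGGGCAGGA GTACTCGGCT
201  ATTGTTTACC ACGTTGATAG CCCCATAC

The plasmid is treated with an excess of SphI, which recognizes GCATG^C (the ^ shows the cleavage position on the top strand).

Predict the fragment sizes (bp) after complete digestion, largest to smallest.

100, 67, 39, 22 bp

SphI sites (GCATGC) start at positions 12, 79, 118, 140.
SphI cuts after base 5 of each site (before the last base), so after positions 16, 83, 122, 144.
Circular molecule, 4 cuts → 4 fragments:
  17–83 → 67 bp
  84–122 → 39 bp
  123–144 → 22 bp
  145–228 then 1–16 → 84 + 16 = 100 bp
Sorted largest to smallest: 100, 67, 39, 22 bp.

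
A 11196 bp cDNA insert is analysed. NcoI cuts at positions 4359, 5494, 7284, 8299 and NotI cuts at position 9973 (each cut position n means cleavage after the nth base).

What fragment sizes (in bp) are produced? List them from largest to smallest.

4359, 1790, 1674, 1223, 1135, 1015 bp

Combined cut positions (sorted): 4359, 5494, 7284, 8299, 9973.
Linear molecule, 5 cuts → 6 fragments:
  4359 − 0 = 4359 bp
  5494 − 4359 = 1135 bp
  7284 − 5494 = 1790 bp
  8299 − 7284 = 1015 bp
  9973 − 8299 = 1674 bp
  11196 − 9973 = 1223 bp
Sorted largest to smallest: 4359, 1790, 1674, 1223, 1135, 1015 bp.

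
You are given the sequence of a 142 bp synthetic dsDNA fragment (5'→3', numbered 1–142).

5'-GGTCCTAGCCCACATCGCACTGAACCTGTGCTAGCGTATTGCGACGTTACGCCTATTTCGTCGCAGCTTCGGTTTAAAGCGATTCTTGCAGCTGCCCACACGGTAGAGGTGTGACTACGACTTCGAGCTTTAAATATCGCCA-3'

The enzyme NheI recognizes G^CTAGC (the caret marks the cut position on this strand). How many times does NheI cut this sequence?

GCTAGC occurs starting at position 30.
NheI cuts at 1 site.

1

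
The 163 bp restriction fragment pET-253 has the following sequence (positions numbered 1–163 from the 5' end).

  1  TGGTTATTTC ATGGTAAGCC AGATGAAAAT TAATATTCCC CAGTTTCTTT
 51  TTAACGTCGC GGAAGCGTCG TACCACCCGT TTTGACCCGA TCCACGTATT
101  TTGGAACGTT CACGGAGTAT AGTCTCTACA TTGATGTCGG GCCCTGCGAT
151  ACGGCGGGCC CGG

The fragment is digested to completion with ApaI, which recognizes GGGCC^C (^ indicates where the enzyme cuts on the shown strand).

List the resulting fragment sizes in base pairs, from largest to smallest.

ApaI sites (GGGCCC) start at positions 139, 156.
ApaI cuts after base 5 of each site (before the last base), so after positions 143, 160.
Linear molecule, 2 cuts → 3 fragments:
  1–143 → 143 bp
  144–160 → 17 bp
  161–163 → 3 bp
Sorted largest to smallest: 143, 17, 3 bp.

143, 17, 3 bp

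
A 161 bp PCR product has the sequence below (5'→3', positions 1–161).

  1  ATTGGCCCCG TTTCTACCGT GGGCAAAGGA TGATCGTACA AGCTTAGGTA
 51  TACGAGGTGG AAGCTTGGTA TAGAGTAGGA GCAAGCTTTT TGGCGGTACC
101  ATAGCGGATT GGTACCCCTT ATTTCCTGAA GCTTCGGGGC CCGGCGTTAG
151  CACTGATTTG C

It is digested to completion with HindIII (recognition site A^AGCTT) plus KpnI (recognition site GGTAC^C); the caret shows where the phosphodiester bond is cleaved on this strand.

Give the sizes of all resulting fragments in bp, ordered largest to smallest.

HindIII sites (AAGCTT) start at positions 40, 61, 83, 129.
HindIII cuts after the first base of each site, so after positions 40, 61, 83, 129.
KpnI sites (GGTACC) start at positions 95, 111.
KpnI cuts after base 5 of each site (before the last base), so after positions 99, 115.
Combined cut positions: 40, 61, 83, 99, 115, 129.
Linear molecule, 6 cuts → 7 fragments:
  1–40 → 40 bp
  41–61 → 21 bp
  62–83 → 22 bp
  84–99 → 16 bp
  100–115 → 16 bp
  116–129 → 14 bp
  130–161 → 32 bp
Sorted largest to smallest: 40, 32, 22, 21, 16, 16, 14 bp.

40, 32, 22, 21, 16, 16, 14 bp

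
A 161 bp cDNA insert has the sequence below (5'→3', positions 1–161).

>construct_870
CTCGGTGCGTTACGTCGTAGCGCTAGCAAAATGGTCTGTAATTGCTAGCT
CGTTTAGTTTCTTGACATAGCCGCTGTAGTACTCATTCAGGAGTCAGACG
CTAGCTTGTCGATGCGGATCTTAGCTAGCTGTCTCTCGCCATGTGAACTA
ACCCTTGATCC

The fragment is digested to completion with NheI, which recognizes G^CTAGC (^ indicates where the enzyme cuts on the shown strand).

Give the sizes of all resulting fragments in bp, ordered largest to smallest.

NheI sites (GCTAGC) start at positions 22, 44, 100, 124.
NheI cuts after the first base of each site, so after positions 22, 44, 100, 124.
Linear molecule, 4 cuts → 5 fragments:
  1–22 → 22 bp
  23–44 → 22 bp
  45–100 → 56 bp
  101–124 → 24 bp
  125–161 → 37 bp
Sorted largest to smallest: 56, 37, 24, 22, 22 bp.

56, 37, 24, 22, 22 bp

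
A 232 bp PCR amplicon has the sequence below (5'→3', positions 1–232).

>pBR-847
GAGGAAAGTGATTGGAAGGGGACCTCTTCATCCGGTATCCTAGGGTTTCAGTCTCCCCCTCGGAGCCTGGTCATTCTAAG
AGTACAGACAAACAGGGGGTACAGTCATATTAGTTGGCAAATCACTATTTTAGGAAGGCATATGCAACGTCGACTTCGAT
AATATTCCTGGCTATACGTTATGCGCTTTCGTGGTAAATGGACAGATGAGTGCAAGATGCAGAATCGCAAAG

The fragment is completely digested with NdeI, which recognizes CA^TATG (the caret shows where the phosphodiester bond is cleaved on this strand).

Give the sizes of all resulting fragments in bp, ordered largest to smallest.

140, 92 bp

The NdeI site (CATATG) starts at position 139.
NdeI cuts after base 2 of each site, so after position 140.
Linear molecule, 1 cut → 2 fragments:
  1–140 → 140 bp
  141–232 → 92 bp
Sorted largest to smallest: 140, 92 bp.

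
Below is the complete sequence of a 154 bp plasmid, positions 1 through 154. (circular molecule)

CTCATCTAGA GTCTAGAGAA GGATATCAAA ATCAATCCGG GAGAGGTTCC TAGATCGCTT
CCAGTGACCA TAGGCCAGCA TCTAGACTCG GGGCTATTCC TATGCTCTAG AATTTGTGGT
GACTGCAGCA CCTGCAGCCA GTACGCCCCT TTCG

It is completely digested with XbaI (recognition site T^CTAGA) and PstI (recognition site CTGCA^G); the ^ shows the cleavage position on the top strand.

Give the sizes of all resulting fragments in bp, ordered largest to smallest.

XbaI sites (TCTAGA) start at positions 5, 12, 81, 106.
XbaI cuts after the first base of each site, so after positions 5, 12, 81, 106.
PstI sites (CTGCAG) start at positions 123, 132.
PstI cuts after base 5 of each site (before the last base), so after positions 127, 136.
Combined cut positions: 5, 12, 81, 106, 127, 136.
Circular molecule, 6 cuts → 6 fragments:
  6–12 → 7 bp
  13–81 → 69 bp
  82–106 → 25 bp
  107–127 → 21 bp
  128–136 → 9 bp
  137–154 then 1–5 → 18 + 5 = 23 bp
Sorted largest to smallest: 69, 25, 23, 21, 9, 7 bp.

69, 25, 23, 21, 9, 7 bp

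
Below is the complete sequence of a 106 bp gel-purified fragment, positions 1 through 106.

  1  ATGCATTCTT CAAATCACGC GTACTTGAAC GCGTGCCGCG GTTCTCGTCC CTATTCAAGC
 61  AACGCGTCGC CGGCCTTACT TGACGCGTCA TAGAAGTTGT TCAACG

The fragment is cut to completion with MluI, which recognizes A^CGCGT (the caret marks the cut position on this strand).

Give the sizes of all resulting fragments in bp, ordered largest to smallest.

33, 23, 21, 17, 12 bp

MluI sites (ACGCGT) start at positions 17, 29, 62, 83.
MluI cuts after the first base of each site, so after positions 17, 29, 62, 83.
Linear molecule, 4 cuts → 5 fragments:
  1–17 → 17 bp
  18–29 → 12 bp
  30–62 → 33 bp
  63–83 → 21 bp
  84–106 → 23 bp
Sorted largest to smallest: 33, 23, 21, 17, 12 bp.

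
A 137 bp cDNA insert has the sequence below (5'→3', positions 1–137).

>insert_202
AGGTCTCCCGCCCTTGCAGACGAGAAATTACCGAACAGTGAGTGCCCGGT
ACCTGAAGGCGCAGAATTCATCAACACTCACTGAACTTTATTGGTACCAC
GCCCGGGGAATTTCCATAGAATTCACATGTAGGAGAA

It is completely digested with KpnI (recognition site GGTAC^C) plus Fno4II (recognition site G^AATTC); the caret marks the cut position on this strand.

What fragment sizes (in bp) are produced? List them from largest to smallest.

52, 33, 22, 18, 12 bp

KpnI sites (GGTACC) start at positions 48, 93.
KpnI cuts after base 5 of each site (before the last base), so after positions 52, 97.
Fno4II sites (GAATTC) start at positions 64, 119.
Fno4II cuts after the first base of each site, so after positions 64, 119.
Combined cut positions: 52, 64, 97, 119.
Linear molecule, 4 cuts → 5 fragments:
  1–52 → 52 bp
  53–64 → 12 bp
  65–97 → 33 bp
  98–119 → 22 bp
  120–137 → 18 bp
Sorted largest to smallest: 52, 33, 22, 18, 12 bp.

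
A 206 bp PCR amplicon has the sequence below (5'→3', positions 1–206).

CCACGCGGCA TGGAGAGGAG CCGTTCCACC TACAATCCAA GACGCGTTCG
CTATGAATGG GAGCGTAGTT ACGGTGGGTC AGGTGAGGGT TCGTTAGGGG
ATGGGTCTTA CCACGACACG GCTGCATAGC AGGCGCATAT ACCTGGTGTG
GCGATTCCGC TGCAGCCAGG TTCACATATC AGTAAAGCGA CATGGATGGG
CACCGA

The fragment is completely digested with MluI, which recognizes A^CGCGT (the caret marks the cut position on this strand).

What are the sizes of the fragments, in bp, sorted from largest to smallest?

164, 42 bp

The MluI site (ACGCGT) starts at position 42.
MluI cuts after the first base of each site, so after position 42.
Linear molecule, 1 cut → 2 fragments:
  1–42 → 42 bp
  43–206 → 164 bp
Sorted largest to smallest: 164, 42 bp.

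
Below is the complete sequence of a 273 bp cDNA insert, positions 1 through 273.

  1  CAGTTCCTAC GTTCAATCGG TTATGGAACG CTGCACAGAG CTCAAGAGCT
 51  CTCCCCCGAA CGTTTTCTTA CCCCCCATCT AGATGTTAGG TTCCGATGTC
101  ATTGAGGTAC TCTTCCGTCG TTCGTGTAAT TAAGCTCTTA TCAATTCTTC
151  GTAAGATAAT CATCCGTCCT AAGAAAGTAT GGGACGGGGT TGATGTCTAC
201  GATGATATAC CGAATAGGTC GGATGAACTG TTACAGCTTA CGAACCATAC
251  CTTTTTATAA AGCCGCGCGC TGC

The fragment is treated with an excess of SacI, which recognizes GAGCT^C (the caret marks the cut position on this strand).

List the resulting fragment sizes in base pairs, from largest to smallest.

223, 42, 8 bp

SacI sites (GAGCTC) start at positions 38, 46.
SacI cuts after base 5 of each site (before the last base), so after positions 42, 50.
Linear molecule, 2 cuts → 3 fragments:
  1–42 → 42 bp
  43–50 → 8 bp
  51–273 → 223 bp
Sorted largest to smallest: 223, 42, 8 bp.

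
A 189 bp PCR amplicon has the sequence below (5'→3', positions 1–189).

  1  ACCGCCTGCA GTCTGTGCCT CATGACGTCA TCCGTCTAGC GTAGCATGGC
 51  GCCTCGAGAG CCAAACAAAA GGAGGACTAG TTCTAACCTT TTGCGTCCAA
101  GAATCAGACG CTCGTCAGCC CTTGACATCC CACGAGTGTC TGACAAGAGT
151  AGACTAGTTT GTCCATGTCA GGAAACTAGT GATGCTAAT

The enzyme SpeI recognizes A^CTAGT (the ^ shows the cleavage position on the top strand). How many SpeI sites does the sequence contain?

3

ACTAGT occurs starting at positions 76, 153, 175.
SpeI cuts at 3 sites.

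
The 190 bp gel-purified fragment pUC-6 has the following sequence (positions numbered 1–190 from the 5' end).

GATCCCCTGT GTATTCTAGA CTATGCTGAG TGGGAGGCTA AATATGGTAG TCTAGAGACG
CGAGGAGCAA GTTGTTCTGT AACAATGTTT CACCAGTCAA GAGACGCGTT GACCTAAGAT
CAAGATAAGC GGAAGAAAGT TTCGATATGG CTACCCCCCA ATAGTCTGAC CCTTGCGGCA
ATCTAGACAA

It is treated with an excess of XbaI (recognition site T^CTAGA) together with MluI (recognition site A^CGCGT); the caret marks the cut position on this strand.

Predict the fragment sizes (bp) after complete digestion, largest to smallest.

78, 53, 36, 15, 8 bp

XbaI sites (TCTAGA) start at positions 15, 51, 182.
XbaI cuts after the first base of each site, so after positions 15, 51, 182.
The MluI site (ACGCGT) starts at position 104.
MluI cuts after the first base of each site, so after position 104.
Combined cut positions: 15, 51, 104, 182.
Linear molecule, 4 cuts → 5 fragments:
  1–15 → 15 bp
  16–51 → 36 bp
  52–104 → 53 bp
  105–182 → 78 bp
  183–190 → 8 bp
Sorted largest to smallest: 78, 53, 36, 15, 8 bp.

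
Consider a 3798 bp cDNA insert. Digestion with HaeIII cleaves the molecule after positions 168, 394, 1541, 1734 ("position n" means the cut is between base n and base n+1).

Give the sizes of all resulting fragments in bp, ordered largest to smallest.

Linear molecule, 4 cuts → 5 fragments:
  168 − 0 = 168 bp
  394 − 168 = 226 bp
  1541 − 394 = 1147 bp
  1734 − 1541 = 193 bp
  3798 − 1734 = 2064 bp
Sorted largest to smallest: 2064, 1147, 226, 193, 168 bp.

2064, 1147, 226, 193, 168 bp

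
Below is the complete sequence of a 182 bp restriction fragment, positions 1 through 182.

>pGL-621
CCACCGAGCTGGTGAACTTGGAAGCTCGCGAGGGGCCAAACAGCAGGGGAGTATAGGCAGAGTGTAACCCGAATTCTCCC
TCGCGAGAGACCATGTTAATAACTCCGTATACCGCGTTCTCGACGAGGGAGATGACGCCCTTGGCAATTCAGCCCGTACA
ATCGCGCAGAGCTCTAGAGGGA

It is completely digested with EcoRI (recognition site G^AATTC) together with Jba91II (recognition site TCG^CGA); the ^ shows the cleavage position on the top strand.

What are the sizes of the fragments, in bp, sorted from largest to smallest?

99, 43, 28, 12 bp

The EcoRI site (GAATTC) starts at position 71.
EcoRI cuts after the first base of each site, so after position 71.
Jba91II sites (TCGCGA) start at positions 26, 81.
Jba91II cuts after base 3 of each site, so after positions 28, 83.
Combined cut positions: 28, 71, 83.
Linear molecule, 3 cuts → 4 fragments:
  1–28 → 28 bp
  29–71 → 43 bp
  72–83 → 12 bp
  84–182 → 99 bp
Sorted largest to smallest: 99, 43, 28, 12 bp.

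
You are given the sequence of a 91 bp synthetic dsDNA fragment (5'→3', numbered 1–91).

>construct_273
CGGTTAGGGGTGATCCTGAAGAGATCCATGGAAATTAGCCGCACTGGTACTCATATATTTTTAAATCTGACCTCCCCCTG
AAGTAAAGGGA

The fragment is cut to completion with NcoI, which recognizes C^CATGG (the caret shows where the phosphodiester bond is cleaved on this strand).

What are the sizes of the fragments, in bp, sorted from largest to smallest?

65, 26 bp

The NcoI site (CCATGG) starts at position 26.
NcoI cuts after the first base of each site, so after position 26.
Linear molecule, 1 cut → 2 fragments:
  1–26 → 26 bp
  27–91 → 65 bp
Sorted largest to smallest: 65, 26 bp.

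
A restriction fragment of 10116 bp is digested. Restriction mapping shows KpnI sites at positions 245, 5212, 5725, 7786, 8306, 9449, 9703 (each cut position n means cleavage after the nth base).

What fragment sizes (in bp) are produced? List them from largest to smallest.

Linear molecule, 7 cuts → 8 fragments:
  245 − 0 = 245 bp
  5212 − 245 = 4967 bp
  5725 − 5212 = 513 bp
  7786 − 5725 = 2061 bp
  8306 − 7786 = 520 bp
  9449 − 8306 = 1143 bp
  9703 − 9449 = 254 bp
  10116 − 9703 = 413 bp
Sorted largest to smallest: 4967, 2061, 1143, 520, 513, 413, 254, 245 bp.

4967, 2061, 1143, 520, 513, 413, 254, 245 bp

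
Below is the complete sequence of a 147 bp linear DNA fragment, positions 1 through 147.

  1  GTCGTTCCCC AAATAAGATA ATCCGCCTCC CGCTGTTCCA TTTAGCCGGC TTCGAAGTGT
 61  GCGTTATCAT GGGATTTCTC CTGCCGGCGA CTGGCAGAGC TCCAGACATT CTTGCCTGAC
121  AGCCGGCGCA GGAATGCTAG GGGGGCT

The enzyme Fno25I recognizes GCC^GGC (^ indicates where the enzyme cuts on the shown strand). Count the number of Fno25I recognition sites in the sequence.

3

GCCGGC occurs starting at positions 45, 83, 122.
Fno25I cuts at 3 sites.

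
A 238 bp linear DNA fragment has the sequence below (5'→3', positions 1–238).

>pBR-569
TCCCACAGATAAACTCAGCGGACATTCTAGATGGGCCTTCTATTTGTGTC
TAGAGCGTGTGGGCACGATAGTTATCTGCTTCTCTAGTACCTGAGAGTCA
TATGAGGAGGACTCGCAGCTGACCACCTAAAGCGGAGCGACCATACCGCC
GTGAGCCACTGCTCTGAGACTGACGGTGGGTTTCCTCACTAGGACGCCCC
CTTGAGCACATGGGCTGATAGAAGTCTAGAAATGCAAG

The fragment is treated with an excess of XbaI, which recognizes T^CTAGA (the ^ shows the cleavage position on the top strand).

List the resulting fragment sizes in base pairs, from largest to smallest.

XbaI sites (TCTAGA) start at positions 26, 49, 225.
XbaI cuts after the first base of each site, so after positions 26, 49, 225.
Linear molecule, 3 cuts → 4 fragments:
  1–26 → 26 bp
  27–49 → 23 bp
  50–225 → 176 bp
  226–238 → 13 bp
Sorted largest to smallest: 176, 26, 23, 13 bp.

176, 26, 23, 13 bp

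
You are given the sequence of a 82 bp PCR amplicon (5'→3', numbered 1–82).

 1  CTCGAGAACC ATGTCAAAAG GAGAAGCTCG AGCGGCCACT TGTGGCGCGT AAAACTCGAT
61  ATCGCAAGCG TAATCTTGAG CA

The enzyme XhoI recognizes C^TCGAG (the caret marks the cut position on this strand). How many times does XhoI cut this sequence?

2

CTCGAG occurs starting at positions 1, 27.
XhoI cuts at 2 sites.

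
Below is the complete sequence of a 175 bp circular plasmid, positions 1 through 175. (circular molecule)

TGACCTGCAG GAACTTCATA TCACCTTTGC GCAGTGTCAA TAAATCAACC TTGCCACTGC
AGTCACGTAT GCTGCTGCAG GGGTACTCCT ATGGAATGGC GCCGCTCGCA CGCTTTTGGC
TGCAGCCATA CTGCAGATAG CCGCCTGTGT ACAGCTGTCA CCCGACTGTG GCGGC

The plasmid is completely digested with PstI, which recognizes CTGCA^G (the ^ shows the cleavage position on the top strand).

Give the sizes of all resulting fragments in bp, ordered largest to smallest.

52, 49, 45, 18, 11 bp

PstI sites (CTGCAG) start at positions 5, 57, 75, 120, 131.
PstI cuts after base 5 of each site (before the last base), so after positions 9, 61, 79, 124, 135.
Circular molecule, 5 cuts → 5 fragments:
  10–61 → 52 bp
  62–79 → 18 bp
  80–124 → 45 bp
  125–135 → 11 bp
  136–175 then 1–9 → 40 + 9 = 49 bp
Sorted largest to smallest: 52, 49, 45, 18, 11 bp.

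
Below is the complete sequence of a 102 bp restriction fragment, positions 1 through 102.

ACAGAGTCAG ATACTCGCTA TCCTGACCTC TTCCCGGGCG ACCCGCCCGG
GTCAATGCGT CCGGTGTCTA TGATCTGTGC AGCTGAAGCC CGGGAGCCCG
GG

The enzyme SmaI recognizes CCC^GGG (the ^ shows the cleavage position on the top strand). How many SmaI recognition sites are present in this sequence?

CCCGGG occurs starting at positions 33, 46, 89, 97.
SmaI cuts at 4 sites.

4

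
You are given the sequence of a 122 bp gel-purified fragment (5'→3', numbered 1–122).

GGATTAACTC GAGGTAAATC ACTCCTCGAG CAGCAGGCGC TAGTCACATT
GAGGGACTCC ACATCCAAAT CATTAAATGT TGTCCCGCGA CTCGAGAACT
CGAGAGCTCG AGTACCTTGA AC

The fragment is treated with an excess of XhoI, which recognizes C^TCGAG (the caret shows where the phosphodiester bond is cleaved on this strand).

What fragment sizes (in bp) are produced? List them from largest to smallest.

66, 17, 15, 8, 8, 8 bp

XhoI sites (CTCGAG) start at positions 8, 25, 91, 99, 107.
XhoI cuts after the first base of each site, so after positions 8, 25, 91, 99, 107.
Linear molecule, 5 cuts → 6 fragments:
  1–8 → 8 bp
  9–25 → 17 bp
  26–91 → 66 bp
  92–99 → 8 bp
  100–107 → 8 bp
  108–122 → 15 bp
Sorted largest to smallest: 66, 17, 15, 8, 8, 8 bp.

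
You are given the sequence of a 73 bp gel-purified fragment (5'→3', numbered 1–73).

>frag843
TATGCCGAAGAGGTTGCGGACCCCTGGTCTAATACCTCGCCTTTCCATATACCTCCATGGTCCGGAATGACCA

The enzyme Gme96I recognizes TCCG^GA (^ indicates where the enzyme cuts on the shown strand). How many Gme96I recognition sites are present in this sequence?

TCCGGA occurs starting at position 61.
Gme96I cuts at 1 site.

1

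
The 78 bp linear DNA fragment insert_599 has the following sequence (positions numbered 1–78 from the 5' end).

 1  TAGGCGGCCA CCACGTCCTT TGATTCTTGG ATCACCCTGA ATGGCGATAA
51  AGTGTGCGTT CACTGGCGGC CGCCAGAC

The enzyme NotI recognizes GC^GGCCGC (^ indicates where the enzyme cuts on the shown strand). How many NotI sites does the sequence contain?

1

GCGGCCGC occurs starting at position 66.
NotI cuts at 1 site.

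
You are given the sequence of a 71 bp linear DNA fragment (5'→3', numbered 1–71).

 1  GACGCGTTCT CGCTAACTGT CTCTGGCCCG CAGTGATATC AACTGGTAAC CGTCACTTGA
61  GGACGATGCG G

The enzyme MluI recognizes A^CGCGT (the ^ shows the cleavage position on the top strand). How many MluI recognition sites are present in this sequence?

ACGCGT occurs starting at position 2.
MluI cuts at 1 site.

1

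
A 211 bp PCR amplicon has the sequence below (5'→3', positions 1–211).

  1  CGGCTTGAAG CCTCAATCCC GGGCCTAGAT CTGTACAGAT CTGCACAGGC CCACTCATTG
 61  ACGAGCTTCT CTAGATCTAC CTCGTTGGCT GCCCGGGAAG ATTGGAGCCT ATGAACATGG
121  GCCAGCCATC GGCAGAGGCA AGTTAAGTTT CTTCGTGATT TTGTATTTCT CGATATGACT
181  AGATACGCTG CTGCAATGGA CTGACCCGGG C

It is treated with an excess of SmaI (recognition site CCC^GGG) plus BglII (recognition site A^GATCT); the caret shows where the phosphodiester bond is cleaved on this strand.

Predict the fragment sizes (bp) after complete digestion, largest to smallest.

113, 36, 21, 20, 10, 7, 4 bp

SmaI sites (CCCGGG) start at positions 18, 92, 205.
SmaI cuts after base 3 of each site, so after positions 20, 94, 207.
BglII sites (AGATCT) start at positions 27, 37, 73.
BglII cuts after the first base of each site, so after positions 27, 37, 73.
Combined cut positions: 20, 27, 37, 73, 94, 207.
Linear molecule, 6 cuts → 7 fragments:
  1–20 → 20 bp
  21–27 → 7 bp
  28–37 → 10 bp
  38–73 → 36 bp
  74–94 → 21 bp
  95–207 → 113 bp
  208–211 → 4 bp
Sorted largest to smallest: 113, 36, 21, 20, 10, 7, 4 bp.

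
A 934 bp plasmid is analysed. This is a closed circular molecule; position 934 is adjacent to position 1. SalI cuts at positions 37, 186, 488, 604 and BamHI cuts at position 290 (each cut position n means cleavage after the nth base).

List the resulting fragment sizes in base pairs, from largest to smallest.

Combined cut positions (sorted): 37, 186, 290, 488, 604.
Circular molecule, 5 cuts → 5 fragments:
  186 − 37 = 149 bp
  290 − 186 = 104 bp
  488 − 290 = 198 bp
  604 − 488 = 116 bp
  wrap: 934 − 604 + 37 = 367 bp
Sorted largest to smallest: 367, 198, 149, 116, 104 bp.

367, 198, 149, 116, 104 bp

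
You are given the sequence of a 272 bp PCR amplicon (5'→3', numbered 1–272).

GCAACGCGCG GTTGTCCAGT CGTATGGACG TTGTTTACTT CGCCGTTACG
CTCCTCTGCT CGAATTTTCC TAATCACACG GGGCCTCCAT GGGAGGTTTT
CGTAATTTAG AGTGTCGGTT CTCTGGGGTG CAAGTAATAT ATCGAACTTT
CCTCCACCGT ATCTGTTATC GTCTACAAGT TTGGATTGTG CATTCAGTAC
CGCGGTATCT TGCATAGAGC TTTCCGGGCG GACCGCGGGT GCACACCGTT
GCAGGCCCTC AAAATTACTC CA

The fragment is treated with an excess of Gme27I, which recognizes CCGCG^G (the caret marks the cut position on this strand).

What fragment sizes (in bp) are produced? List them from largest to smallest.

Gme27I sites (CCGCGG) start at positions 200, 233.
Gme27I cuts after base 5 of each site (before the last base), so after positions 204, 237.
Linear molecule, 2 cuts → 3 fragments:
  1–204 → 204 bp
  205–237 → 33 bp
  238–272 → 35 bp
Sorted largest to smallest: 204, 35, 33 bp.

204, 35, 33 bp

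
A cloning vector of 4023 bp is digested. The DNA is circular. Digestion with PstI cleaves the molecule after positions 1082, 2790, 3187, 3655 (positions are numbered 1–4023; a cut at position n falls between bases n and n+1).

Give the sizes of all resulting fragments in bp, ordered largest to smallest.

1708, 1450, 468, 397 bp

Circular molecule, 4 cuts → 4 fragments:
  2790 − 1082 = 1708 bp
  3187 − 2790 = 397 bp
  3655 − 3187 = 468 bp
  wrap: 4023 − 3655 + 1082 = 1450 bp
Sorted largest to smallest: 1708, 1450, 468, 397 bp.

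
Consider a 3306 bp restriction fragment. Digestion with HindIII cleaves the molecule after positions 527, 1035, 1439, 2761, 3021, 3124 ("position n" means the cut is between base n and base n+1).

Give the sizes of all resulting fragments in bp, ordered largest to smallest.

Linear molecule, 6 cuts → 7 fragments:
  527 − 0 = 527 bp
  1035 − 527 = 508 bp
  1439 − 1035 = 404 bp
  2761 − 1439 = 1322 bp
  3021 − 2761 = 260 bp
  3124 − 3021 = 103 bp
  3306 − 3124 = 182 bp
Sorted largest to smallest: 1322, 527, 508, 404, 260, 182, 103 bp.

1322, 527, 508, 404, 260, 182, 103 bp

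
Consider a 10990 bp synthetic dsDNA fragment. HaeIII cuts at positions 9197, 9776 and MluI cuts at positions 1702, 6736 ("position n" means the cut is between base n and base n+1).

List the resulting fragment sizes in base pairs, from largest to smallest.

5034, 2461, 1702, 1214, 579 bp

Combined cut positions (sorted): 1702, 6736, 9197, 9776.
Linear molecule, 4 cuts → 5 fragments:
  1702 − 0 = 1702 bp
  6736 − 1702 = 5034 bp
  9197 − 6736 = 2461 bp
  9776 − 9197 = 579 bp
  10990 − 9776 = 1214 bp
Sorted largest to smallest: 5034, 2461, 1702, 1214, 579 bp.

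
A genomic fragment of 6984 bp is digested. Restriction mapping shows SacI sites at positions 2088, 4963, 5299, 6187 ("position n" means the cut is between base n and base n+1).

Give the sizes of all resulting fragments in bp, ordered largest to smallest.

2875, 2088, 888, 797, 336 bp

Linear molecule, 4 cuts → 5 fragments:
  2088 − 0 = 2088 bp
  4963 − 2088 = 2875 bp
  5299 − 4963 = 336 bp
  6187 − 5299 = 888 bp
  6984 − 6187 = 797 bp
Sorted largest to smallest: 2875, 2088, 888, 797, 336 bp.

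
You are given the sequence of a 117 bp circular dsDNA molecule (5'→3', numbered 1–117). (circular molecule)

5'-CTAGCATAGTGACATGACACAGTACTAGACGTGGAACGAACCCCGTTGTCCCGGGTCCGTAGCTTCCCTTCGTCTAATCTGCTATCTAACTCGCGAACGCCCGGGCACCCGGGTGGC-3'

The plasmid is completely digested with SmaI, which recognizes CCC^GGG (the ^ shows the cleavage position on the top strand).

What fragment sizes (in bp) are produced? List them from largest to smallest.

59, 50, 8 bp

SmaI sites (CCCGGG) start at positions 50, 100, 108.
SmaI cuts after base 3 of each site, so after positions 52, 102, 110.
Circular molecule, 3 cuts → 3 fragments:
  53–102 → 50 bp
  103–110 → 8 bp
  111–117 then 1–52 → 7 + 52 = 59 bp
Sorted largest to smallest: 59, 50, 8 bp.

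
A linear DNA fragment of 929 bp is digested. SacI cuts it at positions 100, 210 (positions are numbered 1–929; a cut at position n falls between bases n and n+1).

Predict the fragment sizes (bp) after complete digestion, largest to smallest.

Linear molecule, 2 cuts → 3 fragments:
  100 − 0 = 100 bp
  210 − 100 = 110 bp
  929 − 210 = 719 bp
Sorted largest to smallest: 719, 110, 100 bp.

719, 110, 100 bp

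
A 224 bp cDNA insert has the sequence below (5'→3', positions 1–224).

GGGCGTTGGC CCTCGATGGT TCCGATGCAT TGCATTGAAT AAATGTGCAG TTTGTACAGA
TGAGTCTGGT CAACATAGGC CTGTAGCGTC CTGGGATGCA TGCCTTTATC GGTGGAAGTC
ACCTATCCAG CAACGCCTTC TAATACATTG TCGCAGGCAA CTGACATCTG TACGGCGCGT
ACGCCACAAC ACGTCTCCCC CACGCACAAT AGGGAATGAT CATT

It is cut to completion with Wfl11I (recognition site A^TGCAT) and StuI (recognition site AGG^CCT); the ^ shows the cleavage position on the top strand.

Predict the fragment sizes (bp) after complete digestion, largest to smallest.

128, 54, 25, 17 bp

Wfl11I sites (ATGCAT) start at positions 25, 96.
Wfl11I cuts after the first base of each site, so after positions 25, 96.
The StuI site (AGGCCT) starts at position 77.
StuI cuts after base 3 of each site, so after position 79.
Combined cut positions: 25, 79, 96.
Linear molecule, 3 cuts → 4 fragments:
  1–25 → 25 bp
  26–79 → 54 bp
  80–96 → 17 bp
  97–224 → 128 bp
Sorted largest to smallest: 128, 54, 25, 17 bp.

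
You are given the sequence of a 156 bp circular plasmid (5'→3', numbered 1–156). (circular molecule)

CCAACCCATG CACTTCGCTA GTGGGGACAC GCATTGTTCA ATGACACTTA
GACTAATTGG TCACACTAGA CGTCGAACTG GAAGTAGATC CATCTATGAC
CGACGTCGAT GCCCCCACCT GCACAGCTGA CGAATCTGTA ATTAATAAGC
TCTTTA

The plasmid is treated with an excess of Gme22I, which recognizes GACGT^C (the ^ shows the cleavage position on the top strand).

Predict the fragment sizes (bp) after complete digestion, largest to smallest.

123, 33 bp

Gme22I sites (GACGTC) start at positions 69, 102.
Gme22I cuts after base 5 of each site (before the last base), so after positions 73, 106.
Circular molecule, 2 cuts → 2 fragments:
  74–106 → 33 bp
  107–156 then 1–73 → 50 + 73 = 123 bp
Sorted largest to smallest: 123, 33 bp.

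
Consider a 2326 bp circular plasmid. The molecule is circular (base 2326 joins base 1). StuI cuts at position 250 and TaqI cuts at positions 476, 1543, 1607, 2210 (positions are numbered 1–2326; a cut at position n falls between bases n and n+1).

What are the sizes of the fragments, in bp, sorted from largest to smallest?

Combined cut positions (sorted): 250, 476, 1543, 1607, 2210.
Circular molecule, 5 cuts → 5 fragments:
  476 − 250 = 226 bp
  1543 − 476 = 1067 bp
  1607 − 1543 = 64 bp
  2210 − 1607 = 603 bp
  wrap: 2326 − 2210 + 250 = 366 bp
Sorted largest to smallest: 1067, 603, 366, 226, 64 bp.

1067, 603, 366, 226, 64 bp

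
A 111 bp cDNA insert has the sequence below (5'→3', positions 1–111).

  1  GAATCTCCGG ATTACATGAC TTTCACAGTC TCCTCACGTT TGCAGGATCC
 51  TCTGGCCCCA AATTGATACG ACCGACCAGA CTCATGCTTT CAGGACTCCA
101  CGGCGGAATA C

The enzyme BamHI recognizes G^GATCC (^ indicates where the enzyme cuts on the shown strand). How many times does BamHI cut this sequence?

GGATCC occurs starting at position 45.
BamHI cuts at 1 site.

1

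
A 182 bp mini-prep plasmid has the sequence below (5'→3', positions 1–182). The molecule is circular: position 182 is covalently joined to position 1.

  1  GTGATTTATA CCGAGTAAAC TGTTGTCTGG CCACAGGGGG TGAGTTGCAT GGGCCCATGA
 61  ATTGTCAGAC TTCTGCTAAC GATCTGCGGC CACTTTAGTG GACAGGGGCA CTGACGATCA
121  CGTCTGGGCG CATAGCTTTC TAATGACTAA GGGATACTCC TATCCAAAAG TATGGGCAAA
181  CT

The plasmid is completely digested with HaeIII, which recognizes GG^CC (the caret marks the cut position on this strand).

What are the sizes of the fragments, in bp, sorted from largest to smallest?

HaeIII sites (GGCC) start at positions 29, 52, 88.
HaeIII cuts after base 2 of each site, so after positions 30, 53, 89.
Circular molecule, 3 cuts → 3 fragments:
  31–53 → 23 bp
  54–89 → 36 bp
  90–182 then 1–30 → 93 + 30 = 123 bp
Sorted largest to smallest: 123, 36, 23 bp.

123, 36, 23 bp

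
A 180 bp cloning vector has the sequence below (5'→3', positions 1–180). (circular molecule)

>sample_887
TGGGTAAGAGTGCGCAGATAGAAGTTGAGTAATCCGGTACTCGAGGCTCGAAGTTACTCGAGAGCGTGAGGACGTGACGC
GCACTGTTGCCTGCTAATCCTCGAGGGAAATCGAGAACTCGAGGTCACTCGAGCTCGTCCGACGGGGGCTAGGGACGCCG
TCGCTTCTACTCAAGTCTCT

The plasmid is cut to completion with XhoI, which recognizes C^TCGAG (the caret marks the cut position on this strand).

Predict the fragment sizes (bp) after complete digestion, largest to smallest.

XhoI sites (CTCGAG) start at positions 40, 57, 100, 118, 128.
XhoI cuts after the first base of each site, so after positions 40, 57, 100, 118, 128.
Circular molecule, 5 cuts → 5 fragments:
  41–57 → 17 bp
  58–100 → 43 bp
  101–118 → 18 bp
  119–128 → 10 bp
  129–180 then 1–40 → 52 + 40 = 92 bp
Sorted largest to smallest: 92, 43, 18, 17, 10 bp.

92, 43, 18, 17, 10 bp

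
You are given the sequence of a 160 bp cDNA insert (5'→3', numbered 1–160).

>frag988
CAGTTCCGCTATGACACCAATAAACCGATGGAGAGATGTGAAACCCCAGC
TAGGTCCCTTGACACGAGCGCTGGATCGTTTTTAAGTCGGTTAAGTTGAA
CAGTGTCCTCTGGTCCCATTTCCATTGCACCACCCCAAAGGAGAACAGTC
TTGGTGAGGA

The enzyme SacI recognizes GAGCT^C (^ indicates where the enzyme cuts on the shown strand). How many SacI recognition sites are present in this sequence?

No occurrence of GAGCTC is present in the sequence.
SacI does not cut: 0 sites.

0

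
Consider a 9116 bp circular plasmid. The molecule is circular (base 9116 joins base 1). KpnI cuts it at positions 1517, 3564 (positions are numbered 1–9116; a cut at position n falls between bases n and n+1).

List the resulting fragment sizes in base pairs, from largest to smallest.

7069, 2047 bp

Circular molecule, 2 cuts → 2 fragments:
  3564 − 1517 = 2047 bp
  wrap: 9116 − 3564 + 1517 = 7069 bp
Sorted largest to smallest: 7069, 2047 bp.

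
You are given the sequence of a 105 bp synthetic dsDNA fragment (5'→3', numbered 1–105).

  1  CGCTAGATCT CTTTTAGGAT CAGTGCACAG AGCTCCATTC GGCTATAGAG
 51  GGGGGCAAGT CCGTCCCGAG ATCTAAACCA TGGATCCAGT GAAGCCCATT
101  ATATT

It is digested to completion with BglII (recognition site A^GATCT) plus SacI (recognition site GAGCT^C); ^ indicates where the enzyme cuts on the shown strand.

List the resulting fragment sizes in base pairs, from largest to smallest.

BglII sites (AGATCT) start at positions 5, 69.
BglII cuts after the first base of each site, so after positions 5, 69.
The SacI site (GAGCTC) starts at position 30.
SacI cuts after base 5 of each site (before the last base), so after position 34.
Combined cut positions: 5, 34, 69.
Linear molecule, 3 cuts → 4 fragments:
  1–5 → 5 bp
  6–34 → 29 bp
  35–69 → 35 bp
  70–105 → 36 bp
Sorted largest to smallest: 36, 35, 29, 5 bp.

36, 35, 29, 5 bp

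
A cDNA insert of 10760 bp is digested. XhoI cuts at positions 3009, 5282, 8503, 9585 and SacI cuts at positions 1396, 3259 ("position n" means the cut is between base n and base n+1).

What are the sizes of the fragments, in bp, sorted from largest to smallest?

3221, 2023, 1613, 1396, 1175, 1082, 250 bp

Combined cut positions (sorted): 1396, 3009, 3259, 5282, 8503, 9585.
Linear molecule, 6 cuts → 7 fragments:
  1396 − 0 = 1396 bp
  3009 − 1396 = 1613 bp
  3259 − 3009 = 250 bp
  5282 − 3259 = 2023 bp
  8503 − 5282 = 3221 bp
  9585 − 8503 = 1082 bp
  10760 − 9585 = 1175 bp
Sorted largest to smallest: 3221, 2023, 1613, 1396, 1175, 1082, 250 bp.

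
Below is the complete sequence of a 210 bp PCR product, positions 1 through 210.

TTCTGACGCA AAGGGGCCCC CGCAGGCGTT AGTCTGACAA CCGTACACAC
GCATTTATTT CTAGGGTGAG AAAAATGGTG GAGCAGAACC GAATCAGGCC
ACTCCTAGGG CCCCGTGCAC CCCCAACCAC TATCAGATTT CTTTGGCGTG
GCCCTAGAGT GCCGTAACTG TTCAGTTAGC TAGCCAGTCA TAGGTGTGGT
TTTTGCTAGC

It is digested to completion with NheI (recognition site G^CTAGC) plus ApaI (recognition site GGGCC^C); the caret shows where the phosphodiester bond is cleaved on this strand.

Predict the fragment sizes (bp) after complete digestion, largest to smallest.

NheI sites (GCTAGC) start at positions 179, 205.
NheI cuts after the first base of each site, so after positions 179, 205.
ApaI sites (GGGCCC) start at positions 14, 108.
ApaI cuts after base 5 of each site (before the last base), so after positions 18, 112.
Combined cut positions: 18, 112, 179, 205.
Linear molecule, 4 cuts → 5 fragments:
  1–18 → 18 bp
  19–112 → 94 bp
  113–179 → 67 bp
  180–205 → 26 bp
  206–210 → 5 bp
Sorted largest to smallest: 94, 67, 26, 18, 5 bp.

94, 67, 26, 18, 5 bp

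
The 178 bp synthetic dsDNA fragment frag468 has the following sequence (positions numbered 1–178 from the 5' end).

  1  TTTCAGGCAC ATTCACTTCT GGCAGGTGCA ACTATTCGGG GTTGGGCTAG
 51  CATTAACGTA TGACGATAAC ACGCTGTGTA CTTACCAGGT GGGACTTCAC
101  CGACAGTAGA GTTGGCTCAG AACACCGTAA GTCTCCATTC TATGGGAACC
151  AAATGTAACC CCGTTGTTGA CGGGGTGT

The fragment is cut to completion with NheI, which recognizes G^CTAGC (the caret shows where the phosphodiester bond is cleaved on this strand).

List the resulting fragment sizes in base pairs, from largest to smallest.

The NheI site (GCTAGC) starts at position 46.
NheI cuts after the first base of each site, so after position 46.
Linear molecule, 1 cut → 2 fragments:
  1–46 → 46 bp
  47–178 → 132 bp
Sorted largest to smallest: 132, 46 bp.

132, 46 bp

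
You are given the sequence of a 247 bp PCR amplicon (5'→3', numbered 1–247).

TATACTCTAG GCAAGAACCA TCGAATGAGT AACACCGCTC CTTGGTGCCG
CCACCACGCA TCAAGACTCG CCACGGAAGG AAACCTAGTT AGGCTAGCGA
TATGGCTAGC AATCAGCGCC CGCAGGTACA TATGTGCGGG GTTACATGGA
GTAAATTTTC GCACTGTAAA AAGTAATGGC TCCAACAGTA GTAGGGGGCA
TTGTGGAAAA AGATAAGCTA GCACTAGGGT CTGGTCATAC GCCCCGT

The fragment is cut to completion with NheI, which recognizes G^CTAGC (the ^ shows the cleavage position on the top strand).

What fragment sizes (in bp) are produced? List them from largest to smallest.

112, 93, 30, 12 bp

NheI sites (GCTAGC) start at positions 93, 105, 217.
NheI cuts after the first base of each site, so after positions 93, 105, 217.
Linear molecule, 3 cuts → 4 fragments:
  1–93 → 93 bp
  94–105 → 12 bp
  106–217 → 112 bp
  218–247 → 30 bp
Sorted largest to smallest: 112, 93, 30, 12 bp.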